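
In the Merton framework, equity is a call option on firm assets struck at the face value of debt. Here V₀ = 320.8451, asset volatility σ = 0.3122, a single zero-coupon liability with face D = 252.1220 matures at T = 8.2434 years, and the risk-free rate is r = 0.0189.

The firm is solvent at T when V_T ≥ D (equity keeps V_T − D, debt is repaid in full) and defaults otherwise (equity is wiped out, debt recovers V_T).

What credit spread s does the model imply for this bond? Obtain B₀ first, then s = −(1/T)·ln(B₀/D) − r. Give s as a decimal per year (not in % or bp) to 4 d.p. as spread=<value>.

d₁ = [ln(V₀/D) + (r + σ²/2)T] / (σ√T)
   = [ln(320.8451/252.1220) + (0.0189 + 0.5·0.3122²)·8.2434] / (0.3122·√8.2434)
   = [0.241045 + 0.557538] / 0.896367 = 0.890910
d₂ = d₁ − σ√T = 0.890910 − 0.896367 = -0.005457
N(d₁) = 0.813511,  N(d₂) = 0.497823,  e^(−rT) = 0.855730
E₀ = V₀·N(d₁) − D·e^(−rT)·N(d₂)
   = 320.8451·0.813511 − 252.1220·0.855730·0.497823 = 153.606642
B₀ = V₀ − E₀ = 320.8451 − 153.606642 = 167.238458
spread = −(1/T)·ln(B₀/D) − r = −(1/8.2434)·ln(167.238458/252.1220) − 0.0189 = 0.03089649

spread=0.0309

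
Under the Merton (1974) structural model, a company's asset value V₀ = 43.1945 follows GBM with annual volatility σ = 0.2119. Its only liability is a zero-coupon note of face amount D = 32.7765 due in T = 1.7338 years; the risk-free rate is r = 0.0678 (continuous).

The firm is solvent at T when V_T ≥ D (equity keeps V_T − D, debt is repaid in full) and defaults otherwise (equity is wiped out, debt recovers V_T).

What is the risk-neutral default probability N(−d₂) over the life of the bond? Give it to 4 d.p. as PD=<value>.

d₁ = [ln(V₀/D) + (r + σ²/2)T] / (σ√T)
   = [ln(43.1945/32.7765) + (0.0678 + 0.5·0.2119²)·1.7338] / (0.2119·√1.7338)
   = [0.276001 + 0.156477] / 0.279017 = 1.550007
d₂ = d₁ − σ√T = 1.550007 − 0.279017 = 1.270991
risk-neutral PD = N(−d₂) = N(-1.270991) = 0.101866

PD=0.1019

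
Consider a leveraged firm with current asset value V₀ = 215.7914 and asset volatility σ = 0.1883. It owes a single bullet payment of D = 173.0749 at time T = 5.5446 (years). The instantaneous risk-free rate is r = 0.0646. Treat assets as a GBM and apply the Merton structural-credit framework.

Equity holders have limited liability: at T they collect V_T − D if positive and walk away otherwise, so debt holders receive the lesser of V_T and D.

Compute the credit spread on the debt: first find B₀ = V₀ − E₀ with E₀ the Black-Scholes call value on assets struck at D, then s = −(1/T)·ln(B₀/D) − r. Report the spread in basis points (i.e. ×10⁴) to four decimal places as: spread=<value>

spread=47.8981

d₁ = [ln(V₀/D) + (r + σ²/2)T] / (σ√T)
   = [ln(215.7914/173.0749) + (0.0646 + 0.5·0.1883²)·5.5446] / (0.1883·√5.5446)
   = [0.220588 + 0.456478] / 0.443390 = 1.527023
d₂ = d₁ − σ√T = 1.527023 − 0.443390 = 1.083634
N(d₁) = 0.936622,  N(d₂) = 0.860736,  e^(−rT) = 0.698946
E₀ = V₀·N(d₁) − D·e^(−rT)·N(d₂)
   = 215.7914·0.936622 − 173.0749·0.698946·0.860736 = 97.991702
B₀ = V₀ − E₀ = 215.7914 − 97.991702 = 117.799698
spread = −(1/T)·ln(B₀/D) − r = −(1/5.5446)·ln(117.799698/173.0749) − 0.0646 = 0.00478981
in basis points: 0.00478981 × 10⁴ = 47.8981 bp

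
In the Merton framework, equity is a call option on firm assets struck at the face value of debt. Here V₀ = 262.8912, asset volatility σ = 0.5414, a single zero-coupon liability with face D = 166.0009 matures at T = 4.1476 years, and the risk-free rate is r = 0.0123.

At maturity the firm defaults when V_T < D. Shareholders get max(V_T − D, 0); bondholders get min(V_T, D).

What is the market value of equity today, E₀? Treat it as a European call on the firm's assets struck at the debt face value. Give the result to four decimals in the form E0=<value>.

E0=148.7623

d₁ = [ln(V₀/D) + (r + σ²/2)T] / (σ√T)
   = [ln(262.8912/166.0009) + (0.0123 + 0.5·0.5414²)·4.1476] / (0.5414·√4.1476)
   = [0.459747 + 0.658875] / 1.102597 = 1.014534
d₂ = d₁ − σ√T = 1.014534 − 1.102597 = -0.088062
N(d₁) = 0.844836,  N(d₂) = 0.464914,  e^(−rT) = 0.950264
E₀ = V₀·N(d₁) − D·e^(−rT)·N(d₂)
   = 262.8912·0.844836 − 166.0009·0.950264·0.464914 = 148.762332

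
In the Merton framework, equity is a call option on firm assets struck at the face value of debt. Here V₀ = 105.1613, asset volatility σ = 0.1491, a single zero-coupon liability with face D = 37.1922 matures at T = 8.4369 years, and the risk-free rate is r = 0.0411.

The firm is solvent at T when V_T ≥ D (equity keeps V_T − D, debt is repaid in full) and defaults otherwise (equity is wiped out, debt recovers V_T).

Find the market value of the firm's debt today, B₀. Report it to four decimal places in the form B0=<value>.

B0=26.2899

d₁ = [ln(V₀/D) + (r + σ²/2)T] / (σ√T)
   = [ln(105.1613/37.1922) + (0.0411 + 0.5·0.1491²)·8.4369] / (0.1491·√8.4369)
   = [1.039396 + 0.440536] / 0.433081 = 3.417219
d₂ = d₁ − σ√T = 3.417219 − 0.433081 = 2.984138
N(d₁) = 0.999684,  N(d₂) = 0.998578,  e^(−rT) = 0.706977
E₀ = V₀·N(d₁) − D·e^(−rT)·N(d₂)
   = 105.1613·0.999684 − 37.1922·0.706977·0.998578 = 78.871378
B₀ = V₀ − E₀ = 105.1613 − 78.871378 = 26.289922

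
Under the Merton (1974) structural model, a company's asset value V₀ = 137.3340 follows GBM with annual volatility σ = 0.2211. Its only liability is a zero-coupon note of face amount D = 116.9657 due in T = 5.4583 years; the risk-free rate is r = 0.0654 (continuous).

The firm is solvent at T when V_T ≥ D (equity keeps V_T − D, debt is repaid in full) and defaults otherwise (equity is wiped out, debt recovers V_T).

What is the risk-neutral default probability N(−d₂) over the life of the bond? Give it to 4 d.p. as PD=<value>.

PD=0.2286

d₁ = [ln(V₀/D) + (r + σ²/2)T] / (σ√T)
   = [ln(137.3340/116.9657) + (0.0654 + 0.5·0.2211²)·5.4583] / (0.2211·√5.4583)
   = [0.160535 + 0.490388] / 0.516556 = 1.260121
d₂ = d₁ − σ√T = 1.260121 − 0.516556 = 0.743565
risk-neutral PD = N(−d₂) = N(-0.743565) = 0.228570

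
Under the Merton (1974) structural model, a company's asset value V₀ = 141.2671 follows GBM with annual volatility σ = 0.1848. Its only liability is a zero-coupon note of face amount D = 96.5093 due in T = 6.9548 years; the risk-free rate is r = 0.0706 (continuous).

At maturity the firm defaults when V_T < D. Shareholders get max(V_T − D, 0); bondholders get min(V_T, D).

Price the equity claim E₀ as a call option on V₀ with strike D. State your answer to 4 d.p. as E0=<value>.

E0=82.8408

d₁ = [ln(V₀/D) + (r + σ²/2)T] / (σ√T)
   = [ln(141.2671/96.5093) + (0.0706 + 0.5·0.1848²)·6.9548] / (0.1848·√6.9548)
   = [0.381013 + 0.609766] / 0.487354 = 2.032977
d₂ = d₁ − σ√T = 2.032977 − 0.487354 = 1.545623
N(d₁) = 0.978973,  N(d₂) = 0.938902,  e^(−rT) = 0.612009
E₀ = V₀·N(d₁) − D·e^(−rT)·N(d₂)
   = 141.2671·0.978973 − 96.5093·0.612009·0.938902 = 82.840803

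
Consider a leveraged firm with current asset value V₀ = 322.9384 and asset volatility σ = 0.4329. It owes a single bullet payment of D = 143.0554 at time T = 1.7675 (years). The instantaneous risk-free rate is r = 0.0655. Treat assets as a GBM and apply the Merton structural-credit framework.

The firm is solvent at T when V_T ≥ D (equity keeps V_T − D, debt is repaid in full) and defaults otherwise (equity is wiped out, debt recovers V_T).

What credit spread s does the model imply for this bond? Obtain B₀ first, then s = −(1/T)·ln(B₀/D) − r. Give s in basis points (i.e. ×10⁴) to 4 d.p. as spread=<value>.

d₁ = [ln(V₀/D) + (r + σ²/2)T] / (σ√T)
   = [ln(322.9384/143.0554) + (0.0655 + 0.5·0.4329²)·1.7675] / (0.4329·√1.7675)
   = [0.814230 + 0.281388] / 0.575529 = 1.903670
d₂ = d₁ − σ√T = 1.903670 − 0.575529 = 1.328141
N(d₁) = 0.971523,  N(d₂) = 0.907934,  e^(−rT) = 0.890679
E₀ = V₀·N(d₁) − D·e^(−rT)·N(d₂)
   = 322.9384·0.971523 − 143.0554·0.890679·0.907934 = 198.056478
B₀ = V₀ − E₀ = 322.9384 − 198.056478 = 124.881922
spread = −(1/T)·ln(B₀/D) − r = −(1/1.7675)·ln(124.881922/143.0554) − 0.0655 = 0.01136750
in basis points: 0.01136750 × 10⁴ = 113.6750 bp

spread=113.6750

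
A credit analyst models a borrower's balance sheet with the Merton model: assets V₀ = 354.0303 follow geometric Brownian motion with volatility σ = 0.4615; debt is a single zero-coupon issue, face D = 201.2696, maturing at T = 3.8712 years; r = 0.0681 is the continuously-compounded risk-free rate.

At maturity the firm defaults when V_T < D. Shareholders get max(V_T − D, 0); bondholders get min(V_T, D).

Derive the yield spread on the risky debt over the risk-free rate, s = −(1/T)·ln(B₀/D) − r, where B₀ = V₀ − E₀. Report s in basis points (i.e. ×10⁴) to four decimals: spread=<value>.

spread=349.8088

d₁ = [ln(V₀/D) + (r + σ²/2)T] / (σ√T)
   = [ln(354.0303/201.2696) + (0.0681 + 0.5·0.4615²)·3.8712] / (0.4615·√3.8712)
   = [0.564737 + 0.675877] / 0.908018 = 1.366288
d₂ = d₁ − σ√T = 1.366288 − 0.908018 = 0.458270
N(d₁) = 0.914076,  N(d₂) = 0.676621,  e^(−rT) = 0.768259
E₀ = V₀·N(d₁) − D·e^(−rT)·N(d₂)
   = 354.0303·0.914076 − 201.2696·0.768259·0.676621 = 218.986579
B₀ = V₀ − E₀ = 354.0303 − 218.986579 = 135.043721
spread = −(1/T)·ln(B₀/D) − r = −(1/3.8712)·ln(135.043721/201.2696) − 0.0681 = 0.03498088
in basis points: 0.03498088 × 10⁴ = 349.8088 bp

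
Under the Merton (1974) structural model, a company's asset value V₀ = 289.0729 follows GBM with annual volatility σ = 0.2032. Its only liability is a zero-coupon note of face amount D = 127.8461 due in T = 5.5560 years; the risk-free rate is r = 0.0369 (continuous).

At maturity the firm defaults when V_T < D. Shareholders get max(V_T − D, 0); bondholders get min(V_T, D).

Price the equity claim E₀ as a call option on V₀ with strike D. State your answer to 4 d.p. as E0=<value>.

E0=185.4067

d₁ = [ln(V₀/D) + (r + σ²/2)T] / (σ√T)
   = [ln(289.0729/127.8461) + (0.0369 + 0.5·0.2032²)·5.5560] / (0.2032·√5.5560)
   = [0.815852 + 0.319721] / 0.478966 = 2.370882
d₂ = d₁ − σ√T = 2.370882 − 0.478966 = 1.891916
N(d₁) = 0.991127,  N(d₂) = 0.970749,  e^(−rT) = 0.814634
E₀ = V₀·N(d₁) − D·e^(−rT)·N(d₂)
   = 289.0729·0.991127 − 127.8461·0.814634·0.970749 = 185.406663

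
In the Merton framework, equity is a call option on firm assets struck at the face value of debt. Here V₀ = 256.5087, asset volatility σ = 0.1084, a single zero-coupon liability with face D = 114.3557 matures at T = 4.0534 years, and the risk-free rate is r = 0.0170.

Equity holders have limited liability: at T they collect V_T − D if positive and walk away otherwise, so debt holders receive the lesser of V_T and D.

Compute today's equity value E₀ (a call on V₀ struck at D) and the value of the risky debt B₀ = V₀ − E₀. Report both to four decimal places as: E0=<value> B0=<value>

E0=149.7679 B0=106.7408

d₁ = [ln(V₀/D) + (r + σ²/2)T] / (σ√T)
   = [ln(256.5087/114.3557) + (0.0170 + 0.5·0.1084²)·4.0534] / (0.1084·√4.0534)
   = [0.807849 + 0.092723] / 0.218242 = 4.126475
d₂ = d₁ − σ√T = 4.126475 − 0.218242 = 3.908232
N(d₁) = 0.999982,  N(d₂) = 0.999954,  e^(−rT) = 0.933413
E₀ = V₀·N(d₁) − D·e^(−rT)·N(d₂)
   = 256.5087·0.999982 − 114.3557·0.933413·0.999954 = 149.767871
B₀ = V₀ − E₀ = 256.5087 − 149.767871 = 106.740829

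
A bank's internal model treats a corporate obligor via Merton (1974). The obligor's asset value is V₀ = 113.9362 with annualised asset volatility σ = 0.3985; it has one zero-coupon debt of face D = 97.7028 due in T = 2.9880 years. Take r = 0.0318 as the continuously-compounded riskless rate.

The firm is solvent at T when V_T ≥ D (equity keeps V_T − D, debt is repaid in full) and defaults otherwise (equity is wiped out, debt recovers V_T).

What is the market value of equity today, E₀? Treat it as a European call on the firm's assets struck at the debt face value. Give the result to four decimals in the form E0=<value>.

d₁ = [ln(V₀/D) + (r + σ²/2)T] / (σ√T)
   = [ln(113.9362/97.7028) + (0.0318 + 0.5·0.3985²)·2.9880] / (0.3985·√2.9880)
   = [0.153708 + 0.332269] / 0.688840 = 0.705501
d₂ = d₁ − σ√T = 0.705501 − 0.688840 = 0.016660
N(d₁) = 0.759751,  N(d₂) = 0.506646,  e^(−rT) = 0.909356
E₀ = V₀·N(d₁) − D·e^(−rT)·N(d₂)
   = 113.9362·0.759751 − 97.7028·0.909356·0.506646 = 41.549288

E0=41.5493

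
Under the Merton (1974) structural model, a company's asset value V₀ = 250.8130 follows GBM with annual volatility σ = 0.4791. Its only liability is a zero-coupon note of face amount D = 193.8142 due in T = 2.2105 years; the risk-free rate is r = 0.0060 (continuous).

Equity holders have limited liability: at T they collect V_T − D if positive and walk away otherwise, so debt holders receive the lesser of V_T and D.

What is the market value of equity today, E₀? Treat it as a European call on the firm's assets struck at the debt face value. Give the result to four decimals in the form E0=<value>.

E0=95.4716

d₁ = [ln(V₀/D) + (r + σ²/2)T] / (σ√T)
   = [ln(250.8130/193.8142) + (0.0060 + 0.5·0.4791²)·2.2105] / (0.4791·√2.2105)
   = [0.257808 + 0.266959] / 0.712314 = 0.736706
d₂ = d₁ − σ√T = 0.736706 − 0.712314 = 0.024392
N(d₁) = 0.769350,  N(d₂) = 0.509730,  e^(−rT) = 0.986825
E₀ = V₀·N(d₁) − D·e^(−rT)·N(d₂)
   = 250.8130·0.769350 − 193.8142·0.986825·0.509730 = 95.471551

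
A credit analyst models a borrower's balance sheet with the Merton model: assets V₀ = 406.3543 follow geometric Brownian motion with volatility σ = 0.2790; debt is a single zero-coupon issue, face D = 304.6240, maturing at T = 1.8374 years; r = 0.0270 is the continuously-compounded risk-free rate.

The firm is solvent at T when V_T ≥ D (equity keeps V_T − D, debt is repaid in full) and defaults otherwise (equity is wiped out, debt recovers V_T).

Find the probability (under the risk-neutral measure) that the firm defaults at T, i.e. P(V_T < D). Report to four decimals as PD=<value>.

PD=0.2407

d₁ = [ln(V₀/D) + (r + σ²/2)T] / (σ√T)
   = [ln(406.3543/304.6240) + (0.0270 + 0.5·0.2790²)·1.8374] / (0.2790·√1.8374)
   = [0.288147 + 0.121122] / 0.378187 = 1.082190
d₂ = d₁ − σ√T = 1.082190 − 0.378187 = 0.704003
risk-neutral PD = N(−d₂) = N(-0.704003) = 0.240715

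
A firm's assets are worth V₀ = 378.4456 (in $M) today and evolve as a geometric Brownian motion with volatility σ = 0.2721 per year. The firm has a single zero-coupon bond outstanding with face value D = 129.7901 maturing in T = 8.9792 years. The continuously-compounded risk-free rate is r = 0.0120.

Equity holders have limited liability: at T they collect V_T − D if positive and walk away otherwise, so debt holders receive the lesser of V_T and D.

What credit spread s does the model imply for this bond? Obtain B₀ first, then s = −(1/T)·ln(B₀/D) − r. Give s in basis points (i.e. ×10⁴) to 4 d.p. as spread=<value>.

spread=52.4301

d₁ = [ln(V₀/D) + (r + σ²/2)T] / (σ√T)
   = [ln(378.4456/129.7901) + (0.0120 + 0.5·0.2721²)·8.9792] / (0.2721·√8.9792)
   = [1.070154 + 0.440153] / 0.815356 = 1.852328
d₂ = d₁ − σ√T = 1.852328 − 0.815356 = 1.036972
N(d₁) = 0.968011,  N(d₂) = 0.850126,  e^(−rT) = 0.897852
E₀ = V₀·N(d₁) − D·e^(−rT)·N(d₂)
   = 378.4456·0.968011 − 129.7901·0.897852·0.850126 = 267.272319
B₀ = V₀ − E₀ = 378.4456 − 267.272319 = 111.173281
spread = −(1/T)·ln(B₀/D) − r = −(1/8.9792)·ln(111.173281/129.7901) − 0.0120 = 0.00524301
in basis points: 0.00524301 × 10⁴ = 52.4301 bp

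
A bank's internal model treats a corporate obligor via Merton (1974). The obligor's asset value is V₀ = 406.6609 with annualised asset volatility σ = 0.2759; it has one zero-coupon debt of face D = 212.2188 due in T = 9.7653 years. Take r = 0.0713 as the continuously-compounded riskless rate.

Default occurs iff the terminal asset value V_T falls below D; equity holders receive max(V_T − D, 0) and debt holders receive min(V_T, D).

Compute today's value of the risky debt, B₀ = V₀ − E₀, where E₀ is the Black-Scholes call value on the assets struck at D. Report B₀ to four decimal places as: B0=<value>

d₁ = [ln(V₀/D) + (r + σ²/2)T] / (σ√T)
   = [ln(406.6609/212.2188) + (0.0713 + 0.5·0.2759²)·9.7653] / (0.2759·√9.7653)
   = [0.650362 + 1.067937] / 0.862173 = 1.992986
d₂ = d₁ − σ√T = 1.992986 − 0.862173 = 1.130813
N(d₁) = 0.976869,  N(d₂) = 0.870933,  e^(−rT) = 0.498443
E₀ = V₀·N(d₁) − D·e^(−rT)·N(d₂)
   = 406.6609·0.976869 − 212.2188·0.498443·0.870933 = 305.127807
B₀ = V₀ − E₀ = 406.6609 − 305.127807 = 101.533093

B0=101.5331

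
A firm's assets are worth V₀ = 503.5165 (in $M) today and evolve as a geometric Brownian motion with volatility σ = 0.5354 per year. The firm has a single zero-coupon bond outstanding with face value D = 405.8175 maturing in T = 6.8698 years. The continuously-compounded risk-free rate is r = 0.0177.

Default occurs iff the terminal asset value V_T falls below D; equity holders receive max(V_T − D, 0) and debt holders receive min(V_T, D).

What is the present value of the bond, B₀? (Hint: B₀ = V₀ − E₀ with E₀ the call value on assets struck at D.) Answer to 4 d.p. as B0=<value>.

B0=202.9737

d₁ = [ln(V₀/D) + (r + σ²/2)T] / (σ√T)
   = [ln(503.5165/405.8175) + (0.0177 + 0.5·0.5354²)·6.8698] / (0.5354·√6.8698)
   = [0.215713 + 1.106220] / 1.403300 = 0.942018
d₂ = d₁ − σ√T = 0.942018 − 1.403300 = -0.461282
N(d₁) = 0.826908,  N(d₂) = 0.322298,  e^(−rT) = 0.885507
E₀ = V₀·N(d₁) − D·e^(−rT)·N(d₂)
   = 503.5165·0.826908 − 405.8175·0.885507·0.322298 = 300.542778
B₀ = V₀ − E₀ = 503.5165 − 300.542778 = 202.973722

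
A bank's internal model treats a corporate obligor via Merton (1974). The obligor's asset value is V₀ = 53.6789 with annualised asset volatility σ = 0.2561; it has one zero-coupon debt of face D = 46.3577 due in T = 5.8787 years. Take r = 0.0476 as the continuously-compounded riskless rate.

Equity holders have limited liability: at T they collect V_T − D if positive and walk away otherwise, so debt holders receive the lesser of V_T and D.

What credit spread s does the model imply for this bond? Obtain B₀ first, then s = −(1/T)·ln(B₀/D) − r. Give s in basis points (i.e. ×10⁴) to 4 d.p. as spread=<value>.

spread=196.8761

d₁ = [ln(V₀/D) + (r + σ²/2)T] / (σ√T)
   = [ln(53.6789/46.3577) + (0.0476 + 0.5·0.2561²)·5.8787] / (0.2561·√5.8787)
   = [0.146633 + 0.472610] / 0.620941 = 0.997265
d₂ = d₁ − σ√T = 0.997265 − 0.620941 = 0.376324
N(d₁) = 0.840682,  N(d₂) = 0.646662,  e^(−rT) = 0.755915
E₀ = V₀·N(d₁) − D·e^(−rT)·N(d₂)
   = 53.6789·0.840682 − 46.3577·0.755915·0.646662 = 22.466241
B₀ = V₀ − E₀ = 53.6789 − 22.466241 = 31.212659
spread = −(1/T)·ln(B₀/D) − r = −(1/5.8787)·ln(31.212659/46.3577) − 0.0476 = 0.01968761
in basis points: 0.01968761 × 10⁴ = 196.8761 bp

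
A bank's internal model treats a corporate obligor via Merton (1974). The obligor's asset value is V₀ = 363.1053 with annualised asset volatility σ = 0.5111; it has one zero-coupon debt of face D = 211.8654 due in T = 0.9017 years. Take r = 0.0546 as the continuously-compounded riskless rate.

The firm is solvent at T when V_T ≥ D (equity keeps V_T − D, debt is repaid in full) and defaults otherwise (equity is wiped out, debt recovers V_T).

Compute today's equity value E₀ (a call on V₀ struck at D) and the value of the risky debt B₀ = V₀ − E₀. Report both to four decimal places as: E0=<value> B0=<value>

d₁ = [ln(V₀/D) + (r + σ²/2)T] / (σ√T)
   = [ln(363.1053/211.8654) + (0.0546 + 0.5·0.5111²)·0.9017] / (0.5111·√0.9017)
   = [0.538742 + 0.167005] / 0.485330 = 1.454160
d₂ = d₁ − σ√T = 1.454160 − 0.485330 = 0.968830
N(d₁) = 0.927049,  N(d₂) = 0.833685,  e^(−rT) = 0.951959
E₀ = V₀·N(d₁) − D·e^(−rT)·N(d₂)
   = 363.1053·0.927049 − 211.8654·0.951959·0.833685 = 168.472748
B₀ = V₀ − E₀ = 363.1053 − 168.472748 = 194.632552

E0=168.4727 B0=194.6326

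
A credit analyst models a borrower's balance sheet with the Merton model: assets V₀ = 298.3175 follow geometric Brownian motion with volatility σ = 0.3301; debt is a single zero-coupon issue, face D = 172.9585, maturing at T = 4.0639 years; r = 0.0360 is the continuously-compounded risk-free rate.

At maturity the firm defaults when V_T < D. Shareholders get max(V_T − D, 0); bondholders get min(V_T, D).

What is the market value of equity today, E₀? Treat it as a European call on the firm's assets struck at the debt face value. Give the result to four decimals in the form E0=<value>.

E0=159.3816

d₁ = [ln(V₀/D) + (r + σ²/2)T] / (σ√T)
   = [ln(298.3175/172.9585) + (0.0360 + 0.5·0.3301²)·4.0639] / (0.3301·√4.0639)
   = [0.545107 + 0.367714] / 0.665452 = 1.371729
d₂ = d₁ − σ√T = 1.371729 − 0.665452 = 0.706277
N(d₁) = 0.914926,  N(d₂) = 0.759992,  e^(−rT) = 0.863898
E₀ = V₀·N(d₁) − D·e^(−rT)·N(d₂)
   = 298.3175·0.914926 − 172.9585·0.863898·0.759992 = 159.381591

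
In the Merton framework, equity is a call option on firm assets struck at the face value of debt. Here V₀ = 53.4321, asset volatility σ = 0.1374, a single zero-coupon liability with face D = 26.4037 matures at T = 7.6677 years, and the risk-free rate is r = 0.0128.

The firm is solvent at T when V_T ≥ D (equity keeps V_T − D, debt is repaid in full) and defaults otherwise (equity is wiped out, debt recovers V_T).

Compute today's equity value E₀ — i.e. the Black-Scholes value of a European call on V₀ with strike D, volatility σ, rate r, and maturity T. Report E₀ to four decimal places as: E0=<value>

d₁ = [ln(V₀/D) + (r + σ²/2)T] / (σ√T)
   = [ln(53.4321/26.4037) + (0.0128 + 0.5·0.1374²)·7.6677] / (0.1374·√7.6677)
   = [0.704908 + 0.170525] / 0.380469 = 2.300930
d₂ = d₁ − σ√T = 2.300930 − 0.380469 = 1.920461
N(d₁) = 0.989302,  N(d₂) = 0.972600,  e^(−rT) = 0.906516
E₀ = V₀·N(d₁) − D·e^(−rT)·N(d₂)
   = 53.4321·0.989302 − 26.4037·0.906516·0.972600 = 29.580943

E0=29.5809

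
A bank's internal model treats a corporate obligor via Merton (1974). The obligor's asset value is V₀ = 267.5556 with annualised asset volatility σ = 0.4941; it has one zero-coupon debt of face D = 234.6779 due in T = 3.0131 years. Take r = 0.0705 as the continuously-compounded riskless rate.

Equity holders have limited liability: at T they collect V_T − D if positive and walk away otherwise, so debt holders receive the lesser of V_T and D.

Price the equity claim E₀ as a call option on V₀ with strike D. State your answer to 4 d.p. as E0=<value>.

d₁ = [ln(V₀/D) + (r + σ²/2)T] / (σ√T)
   = [ln(267.5556/234.6779) + (0.0705 + 0.5·0.4941²)·3.0131] / (0.4941·√3.0131)
   = [0.131113 + 0.580225] / 0.857673 = 0.829382
d₂ = d₁ − σ√T = 0.829382 − 0.857673 = -0.028291
N(d₁) = 0.796556,  N(d₂) = 0.488715,  e^(−rT) = 0.808622
E₀ = V₀·N(d₁) − D·e^(−rT)·N(d₂)
   = 267.5556·0.796556 − 234.6779·0.808622·0.488715 = 120.381593

E0=120.3816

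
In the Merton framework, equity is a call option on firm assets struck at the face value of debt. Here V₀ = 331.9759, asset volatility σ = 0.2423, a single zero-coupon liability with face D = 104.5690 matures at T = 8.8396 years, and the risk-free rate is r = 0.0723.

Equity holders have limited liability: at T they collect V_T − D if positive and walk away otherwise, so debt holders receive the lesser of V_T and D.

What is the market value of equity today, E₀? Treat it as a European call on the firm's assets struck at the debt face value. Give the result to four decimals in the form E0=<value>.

d₁ = [ln(V₀/D) + (r + σ²/2)T] / (σ√T)
   = [ln(331.9759/104.5690) + (0.0723 + 0.5·0.2423²)·8.8396] / (0.2423·√8.8396)
   = [1.155215 + 0.898586] / 0.720393 = 2.850945
d₂ = d₁ − σ√T = 2.850945 − 0.720393 = 2.130551
N(d₁) = 0.997821,  N(d₂) = 0.983437,  e^(−rT) = 0.527766
E₀ = V₀·N(d₁) − D·e^(−rT)·N(d₂)
   = 331.9759·0.997821 − 104.5690·0.527766·0.983437 = 276.978528

E0=276.9785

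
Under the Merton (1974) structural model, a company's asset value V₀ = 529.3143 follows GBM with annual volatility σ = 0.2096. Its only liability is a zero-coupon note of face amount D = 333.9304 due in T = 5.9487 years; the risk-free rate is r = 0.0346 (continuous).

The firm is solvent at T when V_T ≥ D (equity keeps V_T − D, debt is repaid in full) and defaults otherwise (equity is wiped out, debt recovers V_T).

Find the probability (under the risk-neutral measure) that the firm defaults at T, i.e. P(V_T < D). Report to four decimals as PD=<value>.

d₁ = [ln(V₀/D) + (r + σ²/2)T] / (σ√T)
   = [ln(529.3143/333.9304) + (0.0346 + 0.5·0.2096²)·5.9487] / (0.2096·√5.9487)
   = [0.460650 + 0.336495] / 0.511213 = 1.559318
d₂ = d₁ − σ√T = 1.559318 − 0.511213 = 1.048105
risk-neutral PD = N(−d₂) = N(-1.048105) = 0.147295

PD=0.1473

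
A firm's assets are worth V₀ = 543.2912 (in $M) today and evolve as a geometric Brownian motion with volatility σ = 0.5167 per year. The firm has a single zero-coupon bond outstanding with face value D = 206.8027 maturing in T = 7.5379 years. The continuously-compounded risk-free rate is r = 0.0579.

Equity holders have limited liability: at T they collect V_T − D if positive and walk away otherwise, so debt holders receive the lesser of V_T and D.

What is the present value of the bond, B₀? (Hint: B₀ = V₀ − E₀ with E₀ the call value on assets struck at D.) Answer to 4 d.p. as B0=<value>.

d₁ = [ln(V₀/D) + (r + σ²/2)T] / (σ√T)
   = [ln(543.2912/206.8027) + (0.0579 + 0.5·0.5167²)·7.5379] / (0.5167·√7.5379)
   = [0.965880 + 1.442674] / 1.418612 = 1.697825
d₂ = d₁ − σ√T = 1.697825 − 1.418612 = 0.279213
N(d₁) = 0.955230,  N(d₂) = 0.609959,  e^(−rT) = 0.646330
E₀ = V₀·N(d₁) − D·e^(−rT)·N(d₂)
   = 543.2912·0.955230 − 206.8027·0.646330·0.609959 = 437.438923
B₀ = V₀ − E₀ = 543.2912 − 437.438923 = 105.852277

B0=105.8523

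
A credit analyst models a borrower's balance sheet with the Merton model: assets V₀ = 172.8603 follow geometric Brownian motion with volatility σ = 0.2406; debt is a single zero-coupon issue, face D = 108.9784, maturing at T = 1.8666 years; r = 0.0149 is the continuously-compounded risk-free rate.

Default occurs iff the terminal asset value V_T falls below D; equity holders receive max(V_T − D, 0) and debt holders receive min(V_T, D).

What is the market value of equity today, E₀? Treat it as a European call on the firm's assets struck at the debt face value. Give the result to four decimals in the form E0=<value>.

d₁ = [ln(V₀/D) + (r + σ²/2)T] / (σ√T)
   = [ln(172.8603/108.9784) + (0.0149 + 0.5·0.2406²)·1.8666] / (0.2406·√1.8666)
   = [0.461334 + 0.081840] / 0.328716 = 1.652408
d₂ = d₁ − σ√T = 1.652408 − 0.328716 = 1.323692
N(d₁) = 0.950774,  N(d₂) = 0.907197,  e^(−rT) = 0.972571
E₀ = V₀·N(d₁) − D·e^(−rT)·N(d₂)
   = 172.8603·0.950774 − 108.9784·0.972571·0.907197 = 68.198002

E0=68.1980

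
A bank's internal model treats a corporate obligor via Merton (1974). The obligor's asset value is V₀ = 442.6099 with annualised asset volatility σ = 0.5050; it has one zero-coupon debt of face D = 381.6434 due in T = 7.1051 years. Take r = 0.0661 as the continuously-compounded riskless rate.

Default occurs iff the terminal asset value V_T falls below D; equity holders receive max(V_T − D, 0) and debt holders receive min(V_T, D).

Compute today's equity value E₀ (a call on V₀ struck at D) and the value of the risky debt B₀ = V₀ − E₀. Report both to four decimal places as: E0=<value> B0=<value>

d₁ = [ln(V₀/D) + (r + σ²/2)T] / (σ√T)
   = [ln(442.6099/381.6434) + (0.0661 + 0.5·0.5050²)·7.1051] / (0.5050·√7.1051)
   = [0.148202 + 1.375636] / 1.346097 = 1.132042
d₂ = d₁ − σ√T = 1.132042 − 1.346097 = -0.214056
N(d₁) = 0.871192,  N(d₂) = 0.415252,  e^(−rT) = 0.625223
E₀ = V₀·N(d₁) − D·e^(−rT)·N(d₂)
   = 442.6099·0.871192 − 381.6434·0.625223·0.415252 = 286.513862
B₀ = V₀ − E₀ = 442.6099 − 286.513862 = 156.096038

E0=286.5139 B0=156.0960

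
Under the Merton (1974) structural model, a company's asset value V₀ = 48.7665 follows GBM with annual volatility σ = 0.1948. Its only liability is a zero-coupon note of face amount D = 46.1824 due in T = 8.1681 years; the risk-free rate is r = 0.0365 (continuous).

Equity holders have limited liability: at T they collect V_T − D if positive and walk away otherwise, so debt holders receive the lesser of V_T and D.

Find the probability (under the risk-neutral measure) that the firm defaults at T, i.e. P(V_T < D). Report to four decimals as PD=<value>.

d₁ = [ln(V₀/D) + (r + σ²/2)T] / (σ√T)
   = [ln(48.7665/46.1824) + (0.0365 + 0.5·0.1948²)·8.1681] / (0.1948·√8.1681)
   = [0.054445 + 0.453113] / 0.556736 = 0.911667
d₂ = d₁ − σ√T = 0.911667 − 0.556736 = 0.354931
risk-neutral PD = N(−d₂) = N(-0.354931) = 0.361321

PD=0.3613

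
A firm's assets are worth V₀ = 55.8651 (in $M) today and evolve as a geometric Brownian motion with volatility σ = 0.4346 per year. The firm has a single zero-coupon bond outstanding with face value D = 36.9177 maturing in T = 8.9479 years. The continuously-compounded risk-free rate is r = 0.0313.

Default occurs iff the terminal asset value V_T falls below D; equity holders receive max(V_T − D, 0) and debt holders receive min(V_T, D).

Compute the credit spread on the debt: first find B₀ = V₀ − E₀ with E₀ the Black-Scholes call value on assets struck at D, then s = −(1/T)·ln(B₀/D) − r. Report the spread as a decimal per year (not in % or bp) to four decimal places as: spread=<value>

d₁ = [ln(V₀/D) + (r + σ²/2)T] / (σ√T)
   = [ln(55.8651/36.9177) + (0.0313 + 0.5·0.4346²)·8.9479] / (0.4346·√8.9479)
   = [0.414249 + 1.125096] / 1.300021 = 1.184093
d₂ = d₁ − σ√T = 1.184093 − 1.300021 = -0.115928
N(d₁) = 0.881812,  N(d₂) = 0.453855,  e^(−rT) = 0.755731
E₀ = V₀·N(d₁) − D·e^(−rT)·N(d₂)
   = 55.8651·0.881812 − 36.9177·0.755731·0.453855 = 36.600018
B₀ = V₀ − E₀ = 55.8651 − 36.600018 = 19.265082
spread = −(1/T)·ln(B₀/D) − r = −(1/8.9479)·ln(19.265082/36.9177) − 0.0313 = 0.04138710

spread=0.0414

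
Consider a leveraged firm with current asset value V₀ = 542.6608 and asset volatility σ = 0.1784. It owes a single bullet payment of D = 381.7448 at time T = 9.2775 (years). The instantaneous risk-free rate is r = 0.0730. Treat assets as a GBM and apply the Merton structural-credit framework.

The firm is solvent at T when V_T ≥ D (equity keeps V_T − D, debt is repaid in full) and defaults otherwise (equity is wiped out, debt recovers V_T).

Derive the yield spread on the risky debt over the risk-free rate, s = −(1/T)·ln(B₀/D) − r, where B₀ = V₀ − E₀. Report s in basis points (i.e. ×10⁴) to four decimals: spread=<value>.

d₁ = [ln(V₀/D) + (r + σ²/2)T] / (σ√T)
   = [ln(542.6608/381.7448) + (0.0730 + 0.5·0.1784²)·9.2775] / (0.1784·√9.2775)
   = [0.351732 + 0.824893] / 0.543388 = 2.165348
d₂ = d₁ − σ√T = 2.165348 − 0.543388 = 1.621960
N(d₁) = 0.984819,  N(d₂) = 0.947594,  e^(−rT) = 0.508008
E₀ = V₀·N(d₁) − D·e^(−rT)·N(d₂)
   = 542.6608·0.984819 − 381.7448·0.508008·0.947594 = 350.656470
B₀ = V₀ − E₀ = 542.6608 − 350.656470 = 192.004330
spread = −(1/T)·ln(B₀/D) − r = −(1/9.2775)·ln(192.004330/381.7448) − 0.0730 = 0.00107539
in basis points: 0.00107539 × 10⁴ = 10.7539 bp

spread=10.7539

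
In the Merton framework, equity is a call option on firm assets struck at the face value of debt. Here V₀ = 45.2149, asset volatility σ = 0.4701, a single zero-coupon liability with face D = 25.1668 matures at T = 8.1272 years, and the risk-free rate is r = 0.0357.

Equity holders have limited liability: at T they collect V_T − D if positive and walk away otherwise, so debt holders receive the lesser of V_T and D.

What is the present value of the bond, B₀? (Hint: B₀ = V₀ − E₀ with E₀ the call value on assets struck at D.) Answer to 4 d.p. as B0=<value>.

d₁ = [ln(V₀/D) + (r + σ²/2)T] / (σ√T)
   = [ln(45.2149/25.1668) + (0.0357 + 0.5·0.4701²)·8.1272] / (0.4701·√8.1272)
   = [0.585901 + 1.188172] / 1.340173 = 1.323765
d₂ = d₁ − σ√T = 1.323765 − 1.340173 = -0.016408
N(d₁) = 0.907209,  N(d₂) = 0.493455,  e^(−rT) = 0.748158
E₀ = V₀·N(d₁) − D·e^(−rT)·N(d₂)
   = 45.2149·0.907209 − 25.1668·0.748158·0.493455 = 31.728254
B₀ = V₀ − E₀ = 45.2149 − 31.728254 = 13.486646

B0=13.4866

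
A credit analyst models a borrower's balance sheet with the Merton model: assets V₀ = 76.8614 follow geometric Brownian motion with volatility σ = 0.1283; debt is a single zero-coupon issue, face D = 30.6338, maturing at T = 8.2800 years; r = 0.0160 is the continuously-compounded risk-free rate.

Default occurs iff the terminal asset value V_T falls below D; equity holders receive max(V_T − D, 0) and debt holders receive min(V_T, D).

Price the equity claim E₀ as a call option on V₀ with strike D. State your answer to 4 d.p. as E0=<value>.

d₁ = [ln(V₀/D) + (r + σ²/2)T] / (σ√T)
   = [ln(76.8614/30.6338) + (0.0160 + 0.5·0.1283²)·8.2800] / (0.1283·√8.2800)
   = [0.919900 + 0.200628] / 0.369183 = 3.035155
d₂ = d₁ − σ√T = 3.035155 − 0.369183 = 2.665972
N(d₁) = 0.998798,  N(d₂) = 0.996162,  e^(−rT) = 0.875920
E₀ = V₀·N(d₁) − D·e^(−rT)·N(d₂)
   = 76.8614·0.998798 − 30.6338·0.875920·0.996162 = 50.039228

E0=50.0392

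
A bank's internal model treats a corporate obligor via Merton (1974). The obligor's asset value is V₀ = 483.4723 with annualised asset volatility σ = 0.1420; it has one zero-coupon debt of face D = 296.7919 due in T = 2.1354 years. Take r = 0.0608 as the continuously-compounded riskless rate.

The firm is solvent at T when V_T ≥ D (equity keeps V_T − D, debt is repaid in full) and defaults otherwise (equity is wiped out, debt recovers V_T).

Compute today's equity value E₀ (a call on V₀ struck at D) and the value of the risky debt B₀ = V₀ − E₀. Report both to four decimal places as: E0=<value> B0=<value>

E0=222.8473 B0=260.6250

d₁ = [ln(V₀/D) + (r + σ²/2)T] / (σ√T)
   = [ln(483.4723/296.7919) + (0.0608 + 0.5·0.1420²)·2.1354] / (0.1420·√2.1354)
   = [0.487963 + 0.151361] / 0.207505 = 3.081011
d₂ = d₁ − σ√T = 3.081011 − 0.207505 = 2.873506
N(d₁) = 0.998969,  N(d₂) = 0.997970,  e^(−rT) = 0.878243
E₀ = V₀·N(d₁) − D·e^(−rT)·N(d₂)
   = 483.4723·0.998969 − 296.7919·0.878243·0.997970 = 222.847342
B₀ = V₀ − E₀ = 483.4723 − 222.847342 = 260.624958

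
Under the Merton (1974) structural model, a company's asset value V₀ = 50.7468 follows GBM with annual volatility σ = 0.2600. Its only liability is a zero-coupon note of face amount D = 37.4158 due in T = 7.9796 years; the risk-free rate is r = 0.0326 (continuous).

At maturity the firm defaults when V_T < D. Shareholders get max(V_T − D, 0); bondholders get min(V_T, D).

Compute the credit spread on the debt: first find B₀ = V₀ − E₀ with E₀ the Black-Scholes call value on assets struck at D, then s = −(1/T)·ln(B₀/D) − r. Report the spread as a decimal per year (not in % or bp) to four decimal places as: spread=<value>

spread=0.0159

d₁ = [ln(V₀/D) + (r + σ²/2)T] / (σ√T)
   = [ln(50.7468/37.4158) + (0.0326 + 0.5·0.2600²)·7.9796] / (0.2600·√7.9796)
   = [0.304755 + 0.529845] / 0.734453 = 1.136357
d₂ = d₁ − σ√T = 1.136357 − 0.734453 = 0.401905
N(d₁) = 0.872096,  N(d₂) = 0.656123,  e^(−rT) = 0.770948
E₀ = V₀·N(d₁) − D·e^(−rT)·N(d₂)
   = 50.7468·0.872096 − 37.4158·0.770948·0.656123 = 25.329836
B₀ = V₀ − E₀ = 50.7468 − 25.329836 = 25.416964
spread = −(1/T)·ln(B₀/D) − r = −(1/7.9796)·ln(25.416964/37.4158) − 0.0326 = 0.01585810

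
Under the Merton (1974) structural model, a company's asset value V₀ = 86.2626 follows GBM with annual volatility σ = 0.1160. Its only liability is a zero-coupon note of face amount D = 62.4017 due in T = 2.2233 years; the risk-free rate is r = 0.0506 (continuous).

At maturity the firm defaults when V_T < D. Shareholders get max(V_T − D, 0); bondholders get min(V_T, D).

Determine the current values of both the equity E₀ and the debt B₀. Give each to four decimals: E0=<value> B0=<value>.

d₁ = [ln(V₀/D) + (r + σ²/2)T] / (σ√T)
   = [ln(86.2626/62.4017) + (0.0506 + 0.5·0.1160²)·2.2233] / (0.1160·√2.2233)
   = [0.323804 + 0.127457] / 0.172965 = 2.608980
d₂ = d₁ − σ√T = 2.608980 − 0.172965 = 2.436015
N(d₁) = 0.995459,  N(d₂) = 0.992575,  e^(−rT) = 0.893598
E₀ = V₀·N(d₁) − D·e^(−rT)·N(d₂)
   = 86.2626·0.995459 − 62.4017·0.893598·0.992575 = 30.522898
B₀ = V₀ − E₀ = 86.2626 − 30.522898 = 55.739702

E0=30.5229 B0=55.7397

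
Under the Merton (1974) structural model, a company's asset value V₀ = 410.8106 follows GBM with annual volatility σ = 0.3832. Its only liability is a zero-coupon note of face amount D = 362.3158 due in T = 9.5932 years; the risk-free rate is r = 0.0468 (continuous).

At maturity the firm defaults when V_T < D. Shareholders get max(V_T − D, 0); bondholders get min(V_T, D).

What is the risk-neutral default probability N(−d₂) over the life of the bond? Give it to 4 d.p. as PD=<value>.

PD=0.5435

d₁ = [ln(V₀/D) + (r + σ²/2)T] / (σ√T)
   = [ln(410.8106/362.3158) + (0.0468 + 0.5·0.3832²)·9.5932] / (0.3832·√9.5932)
   = [0.125616 + 1.153305] / 1.186881 = 1.077548
d₂ = d₁ − σ√T = 1.077548 − 1.186881 = -0.109333
risk-neutral PD = N(−d₂) = N(0.109333) = 0.543531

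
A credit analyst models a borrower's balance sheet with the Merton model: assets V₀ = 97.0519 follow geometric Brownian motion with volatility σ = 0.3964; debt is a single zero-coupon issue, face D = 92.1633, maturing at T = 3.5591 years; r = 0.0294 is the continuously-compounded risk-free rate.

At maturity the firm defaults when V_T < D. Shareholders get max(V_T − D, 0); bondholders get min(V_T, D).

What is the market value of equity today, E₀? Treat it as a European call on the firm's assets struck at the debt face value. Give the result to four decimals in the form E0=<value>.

d₁ = [ln(V₀/D) + (r + σ²/2)T] / (σ√T)
   = [ln(97.0519/92.1633) + (0.0294 + 0.5·0.3964²)·3.5591] / (0.3964·√3.5591)
   = [0.051684 + 0.384263] / 0.747831 = 0.582949
d₂ = d₁ − σ√T = 0.582949 − 0.747831 = -0.164883
N(d₁) = 0.720036,  N(d₂) = 0.434518,  e^(−rT) = 0.900651
E₀ = V₀·N(d₁) − D·e^(−rT)·N(d₂)
   = 97.0519·0.720036 − 92.1633·0.900651·0.434518 = 33.812841

E0=33.8128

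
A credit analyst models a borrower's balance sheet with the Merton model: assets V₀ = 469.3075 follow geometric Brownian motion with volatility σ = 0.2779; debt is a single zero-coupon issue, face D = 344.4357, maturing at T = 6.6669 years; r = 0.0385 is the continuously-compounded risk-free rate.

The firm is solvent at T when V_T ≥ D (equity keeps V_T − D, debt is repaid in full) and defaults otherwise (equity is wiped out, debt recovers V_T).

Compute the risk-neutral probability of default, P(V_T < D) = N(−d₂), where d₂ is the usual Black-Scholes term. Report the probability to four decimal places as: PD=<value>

d₁ = [ln(V₀/D) + (r + σ²/2)T] / (σ√T)
   = [ln(469.3075/344.4357) + (0.0385 + 0.5·0.2779²)·6.6669] / (0.2779·√6.6669)
   = [0.309351 + 0.514113] / 0.717547 = 1.147609
d₂ = d₁ − σ√T = 1.147609 − 0.717547 = 0.430061
risk-neutral PD = N(−d₂) = N(-0.430061) = 0.333575

PD=0.3336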